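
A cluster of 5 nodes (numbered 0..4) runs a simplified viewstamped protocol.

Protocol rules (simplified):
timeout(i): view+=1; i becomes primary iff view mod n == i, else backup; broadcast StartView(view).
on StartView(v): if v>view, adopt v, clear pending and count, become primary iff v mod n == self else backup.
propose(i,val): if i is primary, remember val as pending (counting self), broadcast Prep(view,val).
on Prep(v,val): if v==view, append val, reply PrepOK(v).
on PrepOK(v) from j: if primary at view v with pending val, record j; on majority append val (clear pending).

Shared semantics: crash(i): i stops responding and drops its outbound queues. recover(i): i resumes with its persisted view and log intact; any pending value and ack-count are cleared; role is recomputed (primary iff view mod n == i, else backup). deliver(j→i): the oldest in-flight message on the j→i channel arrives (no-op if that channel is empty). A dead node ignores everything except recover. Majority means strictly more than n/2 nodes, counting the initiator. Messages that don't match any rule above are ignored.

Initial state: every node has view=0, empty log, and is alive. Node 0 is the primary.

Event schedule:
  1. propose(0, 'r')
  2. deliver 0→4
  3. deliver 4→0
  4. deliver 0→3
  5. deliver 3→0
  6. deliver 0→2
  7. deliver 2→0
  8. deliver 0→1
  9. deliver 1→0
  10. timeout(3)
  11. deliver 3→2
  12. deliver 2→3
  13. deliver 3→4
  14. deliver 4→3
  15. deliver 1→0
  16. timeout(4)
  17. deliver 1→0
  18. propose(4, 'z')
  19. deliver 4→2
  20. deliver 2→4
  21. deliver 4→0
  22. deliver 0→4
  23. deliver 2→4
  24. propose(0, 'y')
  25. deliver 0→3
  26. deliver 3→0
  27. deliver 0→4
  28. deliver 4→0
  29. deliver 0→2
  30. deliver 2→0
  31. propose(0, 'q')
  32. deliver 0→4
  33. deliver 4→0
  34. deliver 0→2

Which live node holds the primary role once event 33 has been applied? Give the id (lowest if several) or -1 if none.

2

after 1 — propose(0,'r'): ·
after 2 — deliver 0→4: n4:back/v0/[r]
after 3 — deliver 4→0: ·
after 4 — deliver 0→3: n3:back/v0/[r]
after 5 — deliver 3→0: n0:prim/v0/[r]
after 6 — deliver 0→2: n2:back/v0/[r]
after 7 — deliver 2→0: ·
after 8 — deliver 0→1: n1:back/v0/[r]
after 9 — deliver 1→0: ·
after 10 — timeout(3): n3:back/v1/[r]
after 11 — deliver 3→2: n2:back/v1/[r]
after 12 — deliver 2→3: ·
after 13 — deliver 3→4: n4:back/v1/[r]
after 14 — deliver 4→3: ·
after 15 — deliver 1→0: ·
after 16 — timeout(4): n4:back/v2/[r]
after 17 — deliver 1→0: ·
after 18 — propose(4,'z'): ·
after 19 — deliver 4→2: n2:prim/v2/[r]
after 20 — deliver 2→4: ·
after 21 — deliver 4→0: n0:back/v2/[r]
after 22 — deliver 0→4: ·
after 23 — deliver 2→4: ·
after 24 — propose(0,'y'): ·
after 25 — deliver 0→3: ·
after 26 — deliver 3→0: ·
after 27 — deliver 0→4: ·
after 28 — deliver 4→0: ·
after 29 — deliver 0→2: ·
after 30 — deliver 2→0: ·
after 31 — propose(0,'q'): ·
after 32 — deliver 0→4: ·
after 33 — deliver 4→0: ·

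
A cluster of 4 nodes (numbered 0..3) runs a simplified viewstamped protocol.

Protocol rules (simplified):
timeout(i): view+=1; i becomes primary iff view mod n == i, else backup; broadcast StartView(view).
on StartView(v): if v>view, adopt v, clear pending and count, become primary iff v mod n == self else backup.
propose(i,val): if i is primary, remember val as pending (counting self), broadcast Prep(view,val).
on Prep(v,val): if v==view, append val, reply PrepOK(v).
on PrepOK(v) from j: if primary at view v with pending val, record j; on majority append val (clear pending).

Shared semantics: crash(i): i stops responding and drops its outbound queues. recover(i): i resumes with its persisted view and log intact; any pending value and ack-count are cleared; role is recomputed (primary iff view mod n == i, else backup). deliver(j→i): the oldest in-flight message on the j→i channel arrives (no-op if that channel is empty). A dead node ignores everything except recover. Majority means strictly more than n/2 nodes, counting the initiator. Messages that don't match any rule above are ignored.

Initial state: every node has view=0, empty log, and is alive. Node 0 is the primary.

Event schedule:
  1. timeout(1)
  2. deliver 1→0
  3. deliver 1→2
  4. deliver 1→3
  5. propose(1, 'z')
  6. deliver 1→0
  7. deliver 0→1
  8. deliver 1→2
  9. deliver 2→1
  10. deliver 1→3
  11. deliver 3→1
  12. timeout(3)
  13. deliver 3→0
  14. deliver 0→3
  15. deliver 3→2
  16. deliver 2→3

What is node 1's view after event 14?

after 1 — timeout(1): n1:prim/v1/[-]
after 2 — deliver 1→0: n0:back/v1/[-]
after 3 — deliver 1→2: n2:back/v1/[-]
after 4 — deliver 1→3: n3:back/v1/[-]
after 5 — propose(1,'z'): ·
after 6 — deliver 1→0: n0:back/v1/[z]
after 7 — deliver 0→1: ·
after 8 — deliver 1→2: n2:back/v1/[z]
after 9 — deliver 2→1: n1:prim/v1/[z]
after 10 — deliver 1→3: n3:back/v1/[z]
after 11 — deliver 3→1: ·
after 12 — timeout(3): n3:back/v2/[z]
after 13 — deliver 3→0: n0:back/v2/[z]
after 14 — deliver 0→3: ·

1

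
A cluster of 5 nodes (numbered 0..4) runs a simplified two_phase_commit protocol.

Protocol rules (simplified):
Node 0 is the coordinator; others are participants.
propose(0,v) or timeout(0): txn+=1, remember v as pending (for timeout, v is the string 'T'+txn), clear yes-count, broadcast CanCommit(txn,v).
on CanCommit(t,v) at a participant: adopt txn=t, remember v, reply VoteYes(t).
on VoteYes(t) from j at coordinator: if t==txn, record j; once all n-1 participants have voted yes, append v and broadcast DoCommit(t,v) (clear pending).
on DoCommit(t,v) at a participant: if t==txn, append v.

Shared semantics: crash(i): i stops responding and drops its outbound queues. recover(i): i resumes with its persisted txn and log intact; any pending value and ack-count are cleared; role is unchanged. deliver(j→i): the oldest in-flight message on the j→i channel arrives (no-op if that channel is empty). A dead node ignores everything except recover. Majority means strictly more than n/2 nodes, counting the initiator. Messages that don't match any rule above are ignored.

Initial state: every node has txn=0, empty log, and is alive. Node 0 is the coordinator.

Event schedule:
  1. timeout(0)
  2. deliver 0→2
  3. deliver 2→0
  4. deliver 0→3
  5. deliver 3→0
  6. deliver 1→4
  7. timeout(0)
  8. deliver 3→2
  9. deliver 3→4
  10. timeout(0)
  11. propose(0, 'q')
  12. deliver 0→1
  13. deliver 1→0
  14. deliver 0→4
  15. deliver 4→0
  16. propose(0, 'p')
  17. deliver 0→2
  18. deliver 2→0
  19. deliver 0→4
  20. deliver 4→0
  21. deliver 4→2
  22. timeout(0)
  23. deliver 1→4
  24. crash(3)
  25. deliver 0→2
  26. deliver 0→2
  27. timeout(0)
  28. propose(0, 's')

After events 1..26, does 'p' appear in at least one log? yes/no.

after 1 — timeout(0): n0:coor/t1/[-]
after 2 — deliver 0→2: n2:part/t1/[-]
after 3 — deliver 2→0: ·
after 4 — deliver 0→3: n3:part/t1/[-]
after 5 — deliver 3→0: ·
after 6 — deliver 1→4: ·
after 7 — timeout(0): n0:coor/t2/[-]
after 8 — deliver 3→2: ·
after 9 — deliver 3→4: ·
after 10 — timeout(0): n0:coor/t3/[-]
after 11 — propose(0,'q'): n0:coor/t4/[-]
after 12 — deliver 0→1: n1:part/t1/[-]
after 13 — deliver 1→0: ·
after 14 — deliver 0→4: n4:part/t1/[-]
after 15 — deliver 4→0: ·
after 16 — propose(0,'p'): n0:coor/t5/[-]
after 17 — deliver 0→2: n2:part/t2/[-]
after 18 — deliver 2→0: ·
after 19 — deliver 0→4: n4:part/t2/[-]
after 20 — deliver 4→0: ·
after 21 — deliver 4→2: ·
after 22 — timeout(0): n0:coor/t6/[-]
after 23 — deliver 1→4: ·
after 24 — crash(3): n3:✗part/t1/[-]
after 25 — deliver 0→2: n2:part/t3/[-]
after 26 — deliver 0→2: n2:part/t4/[-]

no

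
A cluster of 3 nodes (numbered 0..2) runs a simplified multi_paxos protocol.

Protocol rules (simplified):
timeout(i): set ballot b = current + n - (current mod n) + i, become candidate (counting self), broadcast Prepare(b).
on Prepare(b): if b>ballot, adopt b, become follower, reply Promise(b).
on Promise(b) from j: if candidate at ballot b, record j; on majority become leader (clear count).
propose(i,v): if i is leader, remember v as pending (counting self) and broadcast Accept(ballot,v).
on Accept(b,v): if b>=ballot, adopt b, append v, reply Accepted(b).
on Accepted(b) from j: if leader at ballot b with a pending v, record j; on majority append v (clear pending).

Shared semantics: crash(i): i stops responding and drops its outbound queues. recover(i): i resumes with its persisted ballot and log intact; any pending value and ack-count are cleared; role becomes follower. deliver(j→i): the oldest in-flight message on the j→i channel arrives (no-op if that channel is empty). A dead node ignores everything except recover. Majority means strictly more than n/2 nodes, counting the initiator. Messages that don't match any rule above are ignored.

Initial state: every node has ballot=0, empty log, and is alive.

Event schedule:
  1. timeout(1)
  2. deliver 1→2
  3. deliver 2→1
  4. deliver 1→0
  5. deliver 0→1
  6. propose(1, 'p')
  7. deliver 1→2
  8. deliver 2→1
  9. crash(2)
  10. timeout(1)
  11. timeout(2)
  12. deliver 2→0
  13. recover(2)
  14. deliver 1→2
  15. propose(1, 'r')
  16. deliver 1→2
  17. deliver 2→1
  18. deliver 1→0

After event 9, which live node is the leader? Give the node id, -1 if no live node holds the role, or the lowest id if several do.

step 1 timeout(1): 1={cand,b=4,log=-}
step 2 deliver 1→2: 2={foll,b=4,log=-}
step 3 deliver 2→1: 1={lead,b=4,log=-}
step 4 deliver 1→0: 0={foll,b=4,log=-}
step 5 deliver 0→1: —
step 6 propose(1,'p'): —
step 7 deliver 1→2: 2={foll,b=4,log=p}
step 8 deliver 2→1: 1={lead,b=4,log=p}
step 9 crash(2): 2={✗foll,b=4,log=p}

1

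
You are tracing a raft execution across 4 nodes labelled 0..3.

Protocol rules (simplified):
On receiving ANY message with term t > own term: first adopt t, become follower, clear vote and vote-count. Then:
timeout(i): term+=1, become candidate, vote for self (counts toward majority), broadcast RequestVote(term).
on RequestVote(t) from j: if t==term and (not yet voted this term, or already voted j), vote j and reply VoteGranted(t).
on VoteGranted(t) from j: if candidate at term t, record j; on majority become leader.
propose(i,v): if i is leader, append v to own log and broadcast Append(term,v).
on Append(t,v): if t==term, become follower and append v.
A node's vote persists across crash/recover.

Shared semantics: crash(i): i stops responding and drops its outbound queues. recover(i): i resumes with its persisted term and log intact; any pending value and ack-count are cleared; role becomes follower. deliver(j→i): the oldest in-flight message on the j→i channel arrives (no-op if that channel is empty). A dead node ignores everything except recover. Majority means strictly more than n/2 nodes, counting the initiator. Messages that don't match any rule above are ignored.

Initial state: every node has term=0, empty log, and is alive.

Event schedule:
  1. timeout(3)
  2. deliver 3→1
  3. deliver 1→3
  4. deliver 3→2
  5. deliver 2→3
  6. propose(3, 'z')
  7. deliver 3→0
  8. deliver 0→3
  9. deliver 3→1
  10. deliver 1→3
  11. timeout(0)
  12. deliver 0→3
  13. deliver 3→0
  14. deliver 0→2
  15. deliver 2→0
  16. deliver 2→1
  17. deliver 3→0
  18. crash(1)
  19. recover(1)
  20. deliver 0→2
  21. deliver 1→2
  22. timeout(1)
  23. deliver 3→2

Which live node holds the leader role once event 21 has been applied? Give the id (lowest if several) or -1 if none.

0

1. timeout(3):  <3:cand t1 ->
2. deliver 3→1:  <1:foll t1 ->
3. deliver 1→3:  nop
4. deliver 3→2:  <2:foll t1 ->
5. deliver 2→3:  <3:lead t1 ->
6. propose(3,'z'):  <3:lead t1 z>
7. deliver 3→0:  <0:foll t1 ->
8. deliver 0→3:  nop
9. deliver 3→1:  <1:foll t1 z>
10. deliver 1→3:  nop
11. timeout(0):  <0:cand t2 ->
12. deliver 0→3:  <3:foll t2 z>
13. deliver 3→0:  nop
14. deliver 0→2:  <2:foll t2 ->
15. deliver 2→0:  nop
16. deliver 2→1:  nop
17. deliver 3→0:  <0:lead t2 ->
18. crash(1):  <1:✗foll t1 z>
19. recover(1):  <1:foll t1 z>
20. deliver 0→2:  nop
21. deliver 1→2:  nop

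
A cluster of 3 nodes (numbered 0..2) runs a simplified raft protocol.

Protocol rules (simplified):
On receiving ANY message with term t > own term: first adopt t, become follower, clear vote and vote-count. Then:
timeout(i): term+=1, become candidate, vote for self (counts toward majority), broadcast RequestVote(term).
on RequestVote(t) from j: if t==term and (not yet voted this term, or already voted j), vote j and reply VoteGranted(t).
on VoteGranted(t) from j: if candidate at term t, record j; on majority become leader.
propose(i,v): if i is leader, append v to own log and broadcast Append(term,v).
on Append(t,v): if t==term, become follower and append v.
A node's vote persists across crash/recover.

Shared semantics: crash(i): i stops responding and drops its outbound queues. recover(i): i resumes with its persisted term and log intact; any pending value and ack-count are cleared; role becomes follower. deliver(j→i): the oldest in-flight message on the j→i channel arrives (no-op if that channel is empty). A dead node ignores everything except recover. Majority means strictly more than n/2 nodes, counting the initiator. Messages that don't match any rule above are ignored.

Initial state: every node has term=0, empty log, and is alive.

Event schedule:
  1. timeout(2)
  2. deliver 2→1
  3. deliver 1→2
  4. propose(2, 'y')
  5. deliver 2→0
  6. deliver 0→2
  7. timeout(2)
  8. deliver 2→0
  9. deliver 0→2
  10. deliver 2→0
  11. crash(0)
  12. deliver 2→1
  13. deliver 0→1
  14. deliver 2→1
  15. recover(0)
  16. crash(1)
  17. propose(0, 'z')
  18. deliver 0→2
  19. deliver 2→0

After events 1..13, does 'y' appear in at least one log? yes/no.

[1] timeout(2) → N2(cand t1 [-])
[2] deliver 2→1 → N1(foll t1 [-])
[3] deliver 1→2 → N2(lead t1 [-])
[4] propose(2,'y') → N2(lead t1 [y])
[5] deliver 2→0 → N0(foll t1 [-])
[6] deliver 0→2 → ∅
[7] timeout(2) → N2(cand t2 [y])
[8] deliver 2→0 → N0(foll t1 [y])
[9] deliver 0→2 → ∅
[10] deliver 2→0 → N0(foll t2 [y])
[11] crash(0) → N0(✗foll t2 [y])
[12] deliver 2→1 → N1(foll t1 [y])
[13] deliver 0→1 → ∅

yes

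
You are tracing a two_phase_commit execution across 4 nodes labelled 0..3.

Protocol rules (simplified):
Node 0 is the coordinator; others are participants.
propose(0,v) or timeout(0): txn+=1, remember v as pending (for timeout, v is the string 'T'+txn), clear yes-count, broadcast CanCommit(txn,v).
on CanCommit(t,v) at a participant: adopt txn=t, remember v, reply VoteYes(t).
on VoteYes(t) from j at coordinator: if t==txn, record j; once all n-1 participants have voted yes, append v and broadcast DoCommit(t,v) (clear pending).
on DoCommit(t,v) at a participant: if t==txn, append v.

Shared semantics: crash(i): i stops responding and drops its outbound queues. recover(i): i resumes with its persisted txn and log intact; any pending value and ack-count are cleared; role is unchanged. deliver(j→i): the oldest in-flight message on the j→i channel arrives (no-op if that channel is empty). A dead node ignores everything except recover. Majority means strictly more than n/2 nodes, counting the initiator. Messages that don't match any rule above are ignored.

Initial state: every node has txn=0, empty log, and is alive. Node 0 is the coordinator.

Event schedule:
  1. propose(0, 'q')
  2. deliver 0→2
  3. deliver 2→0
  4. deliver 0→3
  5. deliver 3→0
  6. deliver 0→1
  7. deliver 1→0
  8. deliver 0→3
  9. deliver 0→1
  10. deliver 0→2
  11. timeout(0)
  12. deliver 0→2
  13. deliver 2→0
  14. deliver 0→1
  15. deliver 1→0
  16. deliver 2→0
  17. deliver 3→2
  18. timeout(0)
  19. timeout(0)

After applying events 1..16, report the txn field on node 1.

e1 propose(0,'q'): 0[coor,t=1,-]
e2 deliver 0→2: 2[part,t=1,-]
e3 deliver 2→0: ·
e4 deliver 0→3: 3[part,t=1,-]
e5 deliver 3→0: ·
e6 deliver 0→1: 1[part,t=1,-]
e7 deliver 1→0: 0[coor,t=1,q]
e8 deliver 0→3: 3[part,t=1,q]
e9 deliver 0→1: 1[part,t=1,q]
e10 deliver 0→2: 2[part,t=1,q]
e11 timeout(0): 0[coor,t=2,q]
e12 deliver 0→2: 2[part,t=2,q]
e13 deliver 2→0: ·
e14 deliver 0→1: 1[part,t=2,q]
e15 deliver 1→0: ·
e16 deliver 2→0: ·

2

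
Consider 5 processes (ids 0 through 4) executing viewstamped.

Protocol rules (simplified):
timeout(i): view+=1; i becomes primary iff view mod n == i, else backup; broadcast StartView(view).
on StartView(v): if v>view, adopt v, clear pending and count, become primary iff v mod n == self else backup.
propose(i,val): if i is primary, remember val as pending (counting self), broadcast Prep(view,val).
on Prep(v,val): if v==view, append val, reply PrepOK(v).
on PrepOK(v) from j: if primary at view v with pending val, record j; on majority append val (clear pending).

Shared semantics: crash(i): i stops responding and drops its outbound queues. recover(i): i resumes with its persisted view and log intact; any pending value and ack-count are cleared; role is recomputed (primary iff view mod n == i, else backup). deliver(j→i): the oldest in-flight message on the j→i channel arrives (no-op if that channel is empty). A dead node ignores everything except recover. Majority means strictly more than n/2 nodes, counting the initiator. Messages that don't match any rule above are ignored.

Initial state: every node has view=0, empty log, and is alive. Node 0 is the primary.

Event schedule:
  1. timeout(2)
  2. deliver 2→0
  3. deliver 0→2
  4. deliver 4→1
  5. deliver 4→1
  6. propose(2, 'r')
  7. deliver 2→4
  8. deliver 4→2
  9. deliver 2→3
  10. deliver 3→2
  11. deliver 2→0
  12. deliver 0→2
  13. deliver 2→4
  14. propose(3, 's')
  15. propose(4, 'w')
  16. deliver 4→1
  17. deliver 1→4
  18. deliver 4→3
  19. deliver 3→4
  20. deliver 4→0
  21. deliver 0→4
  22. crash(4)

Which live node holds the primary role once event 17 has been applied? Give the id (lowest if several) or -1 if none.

1. timeout(2):  <2:back v1 ->
2. deliver 2→0:  <0:back v1 ->
3. deliver 0→2:  nop
4. deliver 4→1:  nop
5. deliver 4→1:  nop
6. propose(2,'r'):  nop
7. deliver 2→4:  <4:back v1 ->
8. deliver 4→2:  nop
9. deliver 2→3:  <3:back v1 ->
10. deliver 3→2:  nop
11. deliver 2→0:  nop
12. deliver 0→2:  nop
13. deliver 2→4:  nop
14. propose(3,'s'):  nop
15. propose(4,'w'):  nop
16. deliver 4→1:  nop
17. deliver 1→4:  nop

-1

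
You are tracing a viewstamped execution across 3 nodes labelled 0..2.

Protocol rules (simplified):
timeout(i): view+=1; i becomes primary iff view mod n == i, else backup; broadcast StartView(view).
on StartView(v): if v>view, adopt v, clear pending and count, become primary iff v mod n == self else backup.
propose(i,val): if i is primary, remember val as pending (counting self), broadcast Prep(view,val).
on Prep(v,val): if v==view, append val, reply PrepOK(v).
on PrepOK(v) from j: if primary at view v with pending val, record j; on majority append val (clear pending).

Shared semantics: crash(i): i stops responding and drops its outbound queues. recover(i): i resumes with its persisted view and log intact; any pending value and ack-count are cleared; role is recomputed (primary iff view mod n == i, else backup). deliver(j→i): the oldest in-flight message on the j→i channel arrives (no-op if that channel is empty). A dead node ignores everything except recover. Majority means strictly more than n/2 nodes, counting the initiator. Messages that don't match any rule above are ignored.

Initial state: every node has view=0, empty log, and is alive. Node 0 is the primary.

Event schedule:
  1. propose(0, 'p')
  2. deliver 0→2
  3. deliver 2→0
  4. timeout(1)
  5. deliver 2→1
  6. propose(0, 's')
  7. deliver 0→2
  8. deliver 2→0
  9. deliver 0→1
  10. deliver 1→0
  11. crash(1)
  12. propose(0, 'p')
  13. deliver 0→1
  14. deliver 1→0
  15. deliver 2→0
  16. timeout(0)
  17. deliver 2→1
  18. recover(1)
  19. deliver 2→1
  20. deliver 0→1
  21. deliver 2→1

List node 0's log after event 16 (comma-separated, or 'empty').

step 1 propose(0,'p'): —
step 2 deliver 0→2: 2={back,v=0,log=p}
step 3 deliver 2→0: 0={prim,v=0,log=p}
step 4 timeout(1): 1={prim,v=1,log=-}
step 5 deliver 2→1: —
step 6 propose(0,'s'): —
step 7 deliver 0→2: 2={back,v=0,log=p,s}
step 8 deliver 2→0: 0={prim,v=0,log=p,s}
step 9 deliver 0→1: —
step 10 deliver 1→0: 0={back,v=1,log=p,s}
step 11 crash(1): 1={✗prim,v=1,log=-}
step 12 propose(0,'p'): —
step 13 deliver 0→1: —
step 14 deliver 1→0: —
step 15 deliver 2→0: —
step 16 timeout(0): 0={back,v=2,log=p,s}

p,s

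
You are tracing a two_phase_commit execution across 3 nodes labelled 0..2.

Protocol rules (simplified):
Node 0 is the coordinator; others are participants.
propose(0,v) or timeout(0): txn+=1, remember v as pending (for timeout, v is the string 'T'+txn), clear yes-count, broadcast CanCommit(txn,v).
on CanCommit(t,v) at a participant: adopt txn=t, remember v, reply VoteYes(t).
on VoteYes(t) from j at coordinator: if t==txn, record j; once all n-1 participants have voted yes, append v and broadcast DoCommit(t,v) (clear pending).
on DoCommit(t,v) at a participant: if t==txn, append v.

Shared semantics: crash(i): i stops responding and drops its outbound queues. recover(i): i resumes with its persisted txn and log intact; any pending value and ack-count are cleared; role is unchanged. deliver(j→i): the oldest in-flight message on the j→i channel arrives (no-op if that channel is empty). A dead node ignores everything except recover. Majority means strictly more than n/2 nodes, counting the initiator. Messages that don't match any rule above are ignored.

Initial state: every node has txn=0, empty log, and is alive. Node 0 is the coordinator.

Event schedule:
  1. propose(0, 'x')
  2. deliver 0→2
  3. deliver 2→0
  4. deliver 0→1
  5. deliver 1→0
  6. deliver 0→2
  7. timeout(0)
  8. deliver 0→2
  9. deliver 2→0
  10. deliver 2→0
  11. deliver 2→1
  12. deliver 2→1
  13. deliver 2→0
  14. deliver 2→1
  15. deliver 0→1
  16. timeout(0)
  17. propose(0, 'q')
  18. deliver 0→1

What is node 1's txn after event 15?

step 1 propose(0,'x'): 0={coor,t=1,log=-}
step 2 deliver 0→2: 2={part,t=1,log=-}
step 3 deliver 2→0: —
step 4 deliver 0→1: 1={part,t=1,log=-}
step 5 deliver 1→0: 0={coor,t=1,log=x}
step 6 deliver 0→2: 2={part,t=1,log=x}
step 7 timeout(0): 0={coor,t=2,log=x}
step 8 deliver 0→2: 2={part,t=2,log=x}
step 9 deliver 2→0: —
step 10 deliver 2→0: —
step 11 deliver 2→1: —
step 12 deliver 2→1: —
step 13 deliver 2→0: —
step 14 deliver 2→1: —
step 15 deliver 0→1: 1={part,t=1,log=x}

1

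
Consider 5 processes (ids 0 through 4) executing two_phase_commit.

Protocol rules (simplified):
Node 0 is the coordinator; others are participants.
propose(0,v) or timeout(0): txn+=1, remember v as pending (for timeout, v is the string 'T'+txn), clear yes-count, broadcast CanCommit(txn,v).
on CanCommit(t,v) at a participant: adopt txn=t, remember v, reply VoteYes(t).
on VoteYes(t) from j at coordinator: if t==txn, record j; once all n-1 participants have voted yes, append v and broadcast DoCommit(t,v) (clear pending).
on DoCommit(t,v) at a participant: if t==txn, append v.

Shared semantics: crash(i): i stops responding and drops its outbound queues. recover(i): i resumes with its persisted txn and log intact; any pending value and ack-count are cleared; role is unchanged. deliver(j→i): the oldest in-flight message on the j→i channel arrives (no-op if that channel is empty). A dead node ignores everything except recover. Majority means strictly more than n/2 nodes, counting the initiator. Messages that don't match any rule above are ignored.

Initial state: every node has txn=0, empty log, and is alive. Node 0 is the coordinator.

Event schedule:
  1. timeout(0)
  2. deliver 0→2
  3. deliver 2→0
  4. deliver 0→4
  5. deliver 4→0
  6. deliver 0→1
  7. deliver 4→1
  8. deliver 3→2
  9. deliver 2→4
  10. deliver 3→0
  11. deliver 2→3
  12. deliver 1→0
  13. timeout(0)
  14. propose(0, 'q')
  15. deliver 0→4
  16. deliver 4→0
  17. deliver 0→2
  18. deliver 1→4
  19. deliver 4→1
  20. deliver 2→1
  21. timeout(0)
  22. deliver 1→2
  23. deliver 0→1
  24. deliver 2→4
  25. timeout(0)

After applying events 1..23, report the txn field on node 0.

4

step 1 timeout(0): 0={coor,t=1,log=-}
step 2 deliver 0→2: 2={part,t=1,log=-}
step 3 deliver 2→0: —
step 4 deliver 0→4: 4={part,t=1,log=-}
step 5 deliver 4→0: —
step 6 deliver 0→1: 1={part,t=1,log=-}
step 7 deliver 4→1: —
step 8 deliver 3→2: —
step 9 deliver 2→4: —
step 10 deliver 3→0: —
step 11 deliver 2→3: —
step 12 deliver 1→0: —
step 13 timeout(0): 0={coor,t=2,log=-}
step 14 propose(0,'q'): 0={coor,t=3,log=-}
step 15 deliver 0→4: 4={part,t=2,log=-}
step 16 deliver 4→0: —
step 17 deliver 0→2: 2={part,t=2,log=-}
step 18 deliver 1→4: —
step 19 deliver 4→1: —
step 20 deliver 2→1: —
step 21 timeout(0): 0={coor,t=4,log=-}
step 22 deliver 1→2: —
step 23 deliver 0→1: 1={part,t=2,log=-}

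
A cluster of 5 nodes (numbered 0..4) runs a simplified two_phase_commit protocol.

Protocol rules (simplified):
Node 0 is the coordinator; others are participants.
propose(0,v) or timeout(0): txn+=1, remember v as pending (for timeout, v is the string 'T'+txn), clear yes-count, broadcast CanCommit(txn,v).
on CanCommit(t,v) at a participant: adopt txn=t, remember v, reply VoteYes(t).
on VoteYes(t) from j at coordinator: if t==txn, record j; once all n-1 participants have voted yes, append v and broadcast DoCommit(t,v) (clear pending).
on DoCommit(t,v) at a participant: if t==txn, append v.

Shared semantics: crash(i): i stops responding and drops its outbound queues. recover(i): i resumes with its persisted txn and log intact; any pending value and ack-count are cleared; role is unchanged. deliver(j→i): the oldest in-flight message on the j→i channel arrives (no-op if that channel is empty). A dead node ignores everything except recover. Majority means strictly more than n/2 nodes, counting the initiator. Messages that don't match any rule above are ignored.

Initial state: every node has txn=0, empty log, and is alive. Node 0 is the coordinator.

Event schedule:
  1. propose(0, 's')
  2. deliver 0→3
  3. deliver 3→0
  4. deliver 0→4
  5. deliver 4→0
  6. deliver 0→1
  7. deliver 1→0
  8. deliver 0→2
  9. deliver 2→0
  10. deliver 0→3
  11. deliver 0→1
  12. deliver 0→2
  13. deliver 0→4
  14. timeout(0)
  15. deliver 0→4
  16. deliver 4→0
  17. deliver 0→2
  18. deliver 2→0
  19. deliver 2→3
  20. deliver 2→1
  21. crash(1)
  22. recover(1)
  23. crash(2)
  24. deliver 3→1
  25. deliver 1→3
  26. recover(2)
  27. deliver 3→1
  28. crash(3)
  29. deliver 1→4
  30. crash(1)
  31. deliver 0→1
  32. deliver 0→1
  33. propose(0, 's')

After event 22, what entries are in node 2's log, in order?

[1] propose(0,'s') → N0(coor t1 [-])
[2] deliver 0→3 → N3(part t1 [-])
[3] deliver 3→0 → ∅
[4] deliver 0→4 → N4(part t1 [-])
[5] deliver 4→0 → ∅
[6] deliver 0→1 → N1(part t1 [-])
[7] deliver 1→0 → ∅
[8] deliver 0→2 → N2(part t1 [-])
[9] deliver 2→0 → N0(coor t1 [s])
[10] deliver 0→3 → N3(part t1 [s])
[11] deliver 0→1 → N1(part t1 [s])
[12] deliver 0→2 → N2(part t1 [s])
[13] deliver 0→4 → N4(part t1 [s])
[14] timeout(0) → N0(coor t2 [s])
[15] deliver 0→4 → N4(part t2 [s])
[16] deliver 4→0 → ∅
[17] deliver 0→2 → N2(part t2 [s])
[18] deliver 2→0 → ∅
[19] deliver 2→3 → ∅
[20] deliver 2→1 → ∅
[21] crash(1) → N1(✗part t1 [s])
[22] recover(1) → N1(part t1 [s])

s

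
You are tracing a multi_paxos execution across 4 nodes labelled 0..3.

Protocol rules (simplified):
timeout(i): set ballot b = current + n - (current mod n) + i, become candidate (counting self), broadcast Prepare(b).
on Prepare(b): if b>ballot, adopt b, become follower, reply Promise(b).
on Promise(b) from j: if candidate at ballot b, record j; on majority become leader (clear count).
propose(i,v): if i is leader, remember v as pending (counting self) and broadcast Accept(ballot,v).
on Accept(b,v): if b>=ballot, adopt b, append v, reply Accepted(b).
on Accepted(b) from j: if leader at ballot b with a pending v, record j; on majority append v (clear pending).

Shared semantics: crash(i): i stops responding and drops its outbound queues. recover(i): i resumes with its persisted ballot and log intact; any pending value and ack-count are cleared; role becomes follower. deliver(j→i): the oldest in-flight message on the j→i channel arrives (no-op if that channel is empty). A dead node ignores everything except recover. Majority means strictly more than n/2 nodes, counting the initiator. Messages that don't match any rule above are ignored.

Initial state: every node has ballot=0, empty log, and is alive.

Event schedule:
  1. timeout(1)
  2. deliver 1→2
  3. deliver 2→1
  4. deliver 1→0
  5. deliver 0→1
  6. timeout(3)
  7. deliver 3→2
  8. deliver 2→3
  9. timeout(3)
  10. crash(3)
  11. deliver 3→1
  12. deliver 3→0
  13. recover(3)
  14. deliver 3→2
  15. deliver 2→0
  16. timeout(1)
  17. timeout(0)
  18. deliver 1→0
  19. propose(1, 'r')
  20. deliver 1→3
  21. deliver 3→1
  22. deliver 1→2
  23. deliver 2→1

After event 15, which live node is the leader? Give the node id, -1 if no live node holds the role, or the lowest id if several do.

1

step 1 timeout(1): 1={cand,b=5,log=-}
step 2 deliver 1→2: 2={foll,b=5,log=-}
step 3 deliver 2→1: —
step 4 deliver 1→0: 0={foll,b=5,log=-}
step 5 deliver 0→1: 1={lead,b=5,log=-}
step 6 timeout(3): 3={cand,b=7,log=-}
step 7 deliver 3→2: 2={foll,b=7,log=-}
step 8 deliver 2→3: —
step 9 timeout(3): 3={cand,b=11,log=-}
step 10 crash(3): 3={✗cand,b=11,log=-}
step 11 deliver 3→1: —
step 12 deliver 3→0: —
step 13 recover(3): 3={foll,b=11,log=-}
step 14 deliver 3→2: —
step 15 deliver 2→0: —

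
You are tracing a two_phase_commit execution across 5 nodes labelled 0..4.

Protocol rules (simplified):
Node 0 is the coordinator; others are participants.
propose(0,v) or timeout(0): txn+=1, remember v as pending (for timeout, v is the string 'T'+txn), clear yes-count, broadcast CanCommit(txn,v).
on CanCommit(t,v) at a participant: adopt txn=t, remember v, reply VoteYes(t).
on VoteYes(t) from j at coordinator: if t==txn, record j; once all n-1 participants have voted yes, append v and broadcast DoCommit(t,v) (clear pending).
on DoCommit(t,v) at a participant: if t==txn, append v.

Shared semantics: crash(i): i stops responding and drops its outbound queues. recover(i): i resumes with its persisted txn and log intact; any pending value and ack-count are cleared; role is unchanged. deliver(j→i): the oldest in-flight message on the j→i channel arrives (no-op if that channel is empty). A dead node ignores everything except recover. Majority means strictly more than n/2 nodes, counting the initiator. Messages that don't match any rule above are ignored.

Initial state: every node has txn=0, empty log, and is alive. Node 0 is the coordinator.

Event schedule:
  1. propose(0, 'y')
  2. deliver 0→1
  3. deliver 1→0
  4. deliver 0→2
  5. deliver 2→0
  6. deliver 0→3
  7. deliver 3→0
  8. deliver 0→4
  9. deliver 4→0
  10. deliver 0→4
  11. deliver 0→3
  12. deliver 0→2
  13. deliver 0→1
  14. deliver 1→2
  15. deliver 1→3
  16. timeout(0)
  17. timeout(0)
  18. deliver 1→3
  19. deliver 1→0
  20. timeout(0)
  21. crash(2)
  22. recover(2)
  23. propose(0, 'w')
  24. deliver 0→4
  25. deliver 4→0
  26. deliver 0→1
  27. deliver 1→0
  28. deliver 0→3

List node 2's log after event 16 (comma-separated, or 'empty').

y

e1 propose(0,'y'): 0[coor,t=1,-]
e2 deliver 0→1: 1[part,t=1,-]
e3 deliver 1→0: ·
e4 deliver 0→2: 2[part,t=1,-]
e5 deliver 2→0: ·
e6 deliver 0→3: 3[part,t=1,-]
e7 deliver 3→0: ·
e8 deliver 0→4: 4[part,t=1,-]
e9 deliver 4→0: 0[coor,t=1,y]
e10 deliver 0→4: 4[part,t=1,y]
e11 deliver 0→3: 3[part,t=1,y]
e12 deliver 0→2: 2[part,t=1,y]
e13 deliver 0→1: 1[part,t=1,y]
e14 deliver 1→2: ·
e15 deliver 1→3: ·
e16 timeout(0): 0[coor,t=2,y]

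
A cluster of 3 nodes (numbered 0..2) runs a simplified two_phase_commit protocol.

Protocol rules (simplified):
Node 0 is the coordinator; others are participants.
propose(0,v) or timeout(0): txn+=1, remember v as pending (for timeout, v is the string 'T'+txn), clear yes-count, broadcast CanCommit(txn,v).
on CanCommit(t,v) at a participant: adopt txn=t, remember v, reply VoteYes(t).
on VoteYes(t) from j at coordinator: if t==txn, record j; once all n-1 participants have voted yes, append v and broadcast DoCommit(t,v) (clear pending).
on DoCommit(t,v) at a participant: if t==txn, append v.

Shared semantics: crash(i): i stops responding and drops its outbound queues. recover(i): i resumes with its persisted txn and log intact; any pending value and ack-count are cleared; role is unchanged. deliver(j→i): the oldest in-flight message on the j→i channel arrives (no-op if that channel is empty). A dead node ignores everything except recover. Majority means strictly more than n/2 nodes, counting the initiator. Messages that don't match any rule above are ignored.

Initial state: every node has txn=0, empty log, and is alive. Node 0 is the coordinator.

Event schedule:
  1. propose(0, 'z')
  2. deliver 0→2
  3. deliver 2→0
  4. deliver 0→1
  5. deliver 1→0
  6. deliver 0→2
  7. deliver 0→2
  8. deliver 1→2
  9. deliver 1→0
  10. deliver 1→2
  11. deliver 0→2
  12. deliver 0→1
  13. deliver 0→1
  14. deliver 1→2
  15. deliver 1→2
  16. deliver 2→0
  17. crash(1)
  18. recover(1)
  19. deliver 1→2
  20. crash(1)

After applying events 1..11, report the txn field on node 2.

1

e1 propose(0,'z'): 0[coor,t=1,-]
e2 deliver 0→2: 2[part,t=1,-]
e3 deliver 2→0: ·
e4 deliver 0→1: 1[part,t=1,-]
e5 deliver 1→0: 0[coor,t=1,z]
e6 deliver 0→2: 2[part,t=1,z]
e7 deliver 0→2: ·
e8 deliver 1→2: ·
e9 deliver 1→0: ·
e10 deliver 1→2: ·
e11 deliver 0→2: ·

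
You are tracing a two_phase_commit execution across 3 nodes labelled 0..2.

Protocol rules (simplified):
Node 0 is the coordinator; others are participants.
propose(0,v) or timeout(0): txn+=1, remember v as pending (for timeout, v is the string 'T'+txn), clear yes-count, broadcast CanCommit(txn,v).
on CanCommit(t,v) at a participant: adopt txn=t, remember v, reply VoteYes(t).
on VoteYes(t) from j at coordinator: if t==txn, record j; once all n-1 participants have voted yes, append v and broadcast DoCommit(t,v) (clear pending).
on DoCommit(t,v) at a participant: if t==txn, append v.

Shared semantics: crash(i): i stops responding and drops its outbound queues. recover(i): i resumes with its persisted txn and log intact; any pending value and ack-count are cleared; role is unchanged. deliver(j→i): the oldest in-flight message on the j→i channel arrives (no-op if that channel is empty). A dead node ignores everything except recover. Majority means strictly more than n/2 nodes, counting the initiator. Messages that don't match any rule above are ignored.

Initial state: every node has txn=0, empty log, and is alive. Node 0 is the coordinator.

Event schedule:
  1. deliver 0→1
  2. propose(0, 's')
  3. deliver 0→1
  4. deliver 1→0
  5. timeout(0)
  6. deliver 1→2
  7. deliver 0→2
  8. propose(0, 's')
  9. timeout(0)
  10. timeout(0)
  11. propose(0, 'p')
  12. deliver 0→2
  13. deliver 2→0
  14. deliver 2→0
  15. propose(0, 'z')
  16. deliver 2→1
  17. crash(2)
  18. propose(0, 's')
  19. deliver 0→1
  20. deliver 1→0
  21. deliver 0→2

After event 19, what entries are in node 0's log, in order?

empty

step 1 deliver 0→1: —
step 2 propose(0,'s'): 0={coor,t=1,log=-}
step 3 deliver 0→1: 1={part,t=1,log=-}
step 4 deliver 1→0: —
step 5 timeout(0): 0={coor,t=2,log=-}
step 6 deliver 1→2: —
step 7 deliver 0→2: 2={part,t=1,log=-}
step 8 propose(0,'s'): 0={coor,t=3,log=-}
step 9 timeout(0): 0={coor,t=4,log=-}
step 10 timeout(0): 0={coor,t=5,log=-}
step 11 propose(0,'p'): 0={coor,t=6,log=-}
step 12 deliver 0→2: 2={part,t=2,log=-}
step 13 deliver 2→0: —
step 14 deliver 2→0: —
step 15 propose(0,'z'): 0={coor,t=7,log=-}
step 16 deliver 2→1: —
step 17 crash(2): 2={✗part,t=2,log=-}
step 18 propose(0,'s'): 0={coor,t=8,log=-}
step 19 deliver 0→1: 1={part,t=2,log=-}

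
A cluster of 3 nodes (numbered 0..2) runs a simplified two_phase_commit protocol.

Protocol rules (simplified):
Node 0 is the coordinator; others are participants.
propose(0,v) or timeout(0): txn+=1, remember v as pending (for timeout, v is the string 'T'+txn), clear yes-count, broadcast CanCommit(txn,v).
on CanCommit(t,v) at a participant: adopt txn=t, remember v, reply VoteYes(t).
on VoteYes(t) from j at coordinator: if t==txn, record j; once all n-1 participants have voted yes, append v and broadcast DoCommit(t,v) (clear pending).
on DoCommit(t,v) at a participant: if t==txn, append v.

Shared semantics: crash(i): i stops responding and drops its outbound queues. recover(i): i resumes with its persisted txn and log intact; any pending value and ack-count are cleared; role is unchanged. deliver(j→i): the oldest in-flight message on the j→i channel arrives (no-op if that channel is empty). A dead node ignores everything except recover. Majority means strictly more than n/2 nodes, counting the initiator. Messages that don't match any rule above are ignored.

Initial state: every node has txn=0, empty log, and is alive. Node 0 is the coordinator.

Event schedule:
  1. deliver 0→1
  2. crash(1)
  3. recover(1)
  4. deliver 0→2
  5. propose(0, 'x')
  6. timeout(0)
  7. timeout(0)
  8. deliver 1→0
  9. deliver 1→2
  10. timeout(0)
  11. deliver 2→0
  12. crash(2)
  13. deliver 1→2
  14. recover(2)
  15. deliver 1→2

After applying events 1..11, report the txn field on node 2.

[1] deliver 0→1 → ∅
[2] crash(1) → N1(✗part t0 [-])
[3] recover(1) → N1(part t0 [-])
[4] deliver 0→2 → ∅
[5] propose(0,'x') → N0(coor t1 [-])
[6] timeout(0) → N0(coor t2 [-])
[7] timeout(0) → N0(coor t3 [-])
[8] deliver 1→0 → ∅
[9] deliver 1→2 → ∅
[10] timeout(0) → N0(coor t4 [-])
[11] deliver 2→0 → ∅

0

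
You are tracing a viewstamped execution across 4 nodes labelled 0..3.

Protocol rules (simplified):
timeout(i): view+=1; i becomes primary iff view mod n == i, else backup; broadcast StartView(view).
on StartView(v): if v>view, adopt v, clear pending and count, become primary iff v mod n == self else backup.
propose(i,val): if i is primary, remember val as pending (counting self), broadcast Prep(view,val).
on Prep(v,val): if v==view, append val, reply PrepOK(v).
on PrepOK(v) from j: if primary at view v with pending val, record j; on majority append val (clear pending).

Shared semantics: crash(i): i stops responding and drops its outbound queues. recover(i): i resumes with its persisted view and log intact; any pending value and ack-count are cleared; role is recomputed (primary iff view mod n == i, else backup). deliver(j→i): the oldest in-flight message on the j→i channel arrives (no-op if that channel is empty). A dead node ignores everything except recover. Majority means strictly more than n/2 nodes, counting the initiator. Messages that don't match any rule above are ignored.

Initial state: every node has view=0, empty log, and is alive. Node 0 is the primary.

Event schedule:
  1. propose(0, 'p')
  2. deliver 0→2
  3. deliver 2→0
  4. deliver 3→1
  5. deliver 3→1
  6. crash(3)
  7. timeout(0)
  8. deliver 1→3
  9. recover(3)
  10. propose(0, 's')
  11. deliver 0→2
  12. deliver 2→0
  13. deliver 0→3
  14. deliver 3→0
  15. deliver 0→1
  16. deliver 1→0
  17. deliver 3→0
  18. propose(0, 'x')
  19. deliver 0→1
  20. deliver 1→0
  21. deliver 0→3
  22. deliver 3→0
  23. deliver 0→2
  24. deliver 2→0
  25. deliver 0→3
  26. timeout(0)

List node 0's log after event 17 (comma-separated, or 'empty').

[1] propose(0,'p') → ∅
[2] deliver 0→2 → N2(back v0 [p])
[3] deliver 2→0 → ∅
[4] deliver 3→1 → ∅
[5] deliver 3→1 → ∅
[6] crash(3) → N3(✗back v0 [-])
[7] timeout(0) → N0(back v1 [-])
[8] deliver 1→3 → ∅
[9] recover(3) → N3(back v0 [-])
[10] propose(0,'s') → ∅
[11] deliver 0→2 → N2(back v1 [p])
[12] deliver 2→0 → ∅
[13] deliver 0→3 → N3(back v0 [p])
[14] deliver 3→0 → ∅
[15] deliver 0→1 → N1(back v0 [p])
[16] deliver 1→0 → ∅
[17] deliver 3→0 → ∅

empty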